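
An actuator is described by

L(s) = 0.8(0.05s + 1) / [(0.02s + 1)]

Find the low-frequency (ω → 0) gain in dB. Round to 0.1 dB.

-1.9 dB

L(0) = 0.8 · 1 / 1 = 0.8
20 log₁₀(0.8) ≈ -1.94 dB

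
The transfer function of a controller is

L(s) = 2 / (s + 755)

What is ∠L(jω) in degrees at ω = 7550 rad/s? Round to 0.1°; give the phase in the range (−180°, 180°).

At s = jω = j7550:
pole (s+755): 755 + j7550 → |·| = √(755²+7550²) = √57572525 ≈ 7587.7, ∠ = arctan(7550/755) ≈ 84.29°
∠L = 0.00° − 84.29° = -84.29°

-84.3°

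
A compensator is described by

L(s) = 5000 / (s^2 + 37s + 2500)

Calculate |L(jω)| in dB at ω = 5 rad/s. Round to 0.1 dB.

At s = jω = j5:
quadratic: (j5)² + 37·j5 + 2500 = 2475 + j185 → |·| ≈ 2481.9, ∠ ≈ 4.27°
|L| = 5000 / 2481.9 ≈ 2.0146
Gain = 20 log₁₀(2.0146) ≈ 6.08 dB

6.1 dB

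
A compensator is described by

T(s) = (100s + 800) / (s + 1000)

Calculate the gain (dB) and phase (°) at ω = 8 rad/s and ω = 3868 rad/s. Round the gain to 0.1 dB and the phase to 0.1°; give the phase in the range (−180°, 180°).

ω = 8: 1.1 dB, 44.5°; ω = 3868: 39.7 dB, 14.4°

Substitute s = j8:
Numerator: 100(j8) + 800 = 800 + j800
Denominator: (j8) + 1000 = 1000 + j8
|N| = √(800² + 800²) ≈ 1131.4, ∠N ≈ 45.00°
|D| = √(1000² + 8²) ≈ 1000, ∠D ≈ 0.46°
|T| = 1131.4 / 1000 ≈ 1.1314
Gain = 20 log₁₀(1.1314) ≈ 1.07 dB
∠T = 45.00° − 0.46° = 44.54°

Substitute s = j3868:
Numerator: 100(j3868) + 800 = 800 + j386800
Denominator: (j3868) + 1000 = 1000 + j3868
|N| = √(800² + 386800²) ≈ 3.868e+05, ∠N ≈ 89.88°
|D| = √(1000² + 3868²) ≈ 3995.2, ∠D ≈ 75.50°
|T| = 3.868e+05 / 3995.2 ≈ 96.816
Gain = 20 log₁₀(96.816) ≈ 39.72 dB
∠T = 89.88° − 75.50° = 14.38°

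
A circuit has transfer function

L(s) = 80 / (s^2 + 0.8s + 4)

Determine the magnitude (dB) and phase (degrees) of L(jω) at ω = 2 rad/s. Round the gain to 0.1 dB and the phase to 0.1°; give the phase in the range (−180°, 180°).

At s = jω = j2:
quadratic: (j2)² + 0.8·j2 + 4 = 0 + j1.6 → |·| ≈ 1.6, ∠ ≈ 90.00°
|L| = 80 / 1.6 ≈ 50
Gain = 20 log₁₀(50) ≈ 33.98 dB
∠L = 0.00° − 90.00° = -90.00°

34.0 dB, -90.0°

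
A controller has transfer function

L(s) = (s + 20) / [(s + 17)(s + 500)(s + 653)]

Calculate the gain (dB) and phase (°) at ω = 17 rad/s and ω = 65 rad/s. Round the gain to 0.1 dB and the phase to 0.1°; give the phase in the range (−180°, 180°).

At s = jω = j17:
zero (s+20): 20 + j17 → |·| = √(20²+17²) = √689 ≈ 26.249, ∠ = arctan(17/20) ≈ 40.36°
pole (s+17): 17 + j17 → |·| = √(17²+17²) = √578 ≈ 24.042, ∠ = arctan(17/17) ≈ 45.00°
pole (s+500): 500 + j17 → |·| = √(500²+17²) = √250289 ≈ 500.29, ∠ = arctan(17/500) ≈ 1.95°
pole (s+653): 653 + j17 → |·| = √(653²+17²) = √426698 ≈ 653.22, ∠ = arctan(17/653) ≈ 1.49°
|L| = 1 · 26.249 / 7.8569e+06 ≈ 3.3409e-06
Gain = 20 log₁₀(3.3409e-06) ≈ -109.52 dB
∠L = 40.36° − 48.44° = -8.08°

At s = jω = j65:
zero (s+20): 20 + j65 → |·| = √(20²+65²) = √4625 ≈ 68.007, ∠ = arctan(65/20) ≈ 72.90°
pole (s+17): 17 + j65 → |·| = √(17²+65²) = √4514 ≈ 67.186, ∠ = arctan(65/17) ≈ 75.34°
pole (s+500): 500 + j65 → |·| = √(500²+65²) = √254225 ≈ 504.21, ∠ = arctan(65/500) ≈ 7.41°
pole (s+653): 653 + j65 → |·| = √(653²+65²) = √430634 ≈ 656.23, ∠ = arctan(65/653) ≈ 5.68°
|L| = 1 · 68.007 / 2.223e+07 ≈ 3.0592e-06
Gain = 20 log₁₀(3.0592e-06) ≈ -110.29 dB
∠L = 72.90° − 88.43° = -15.53°

ω = 17: -109.5 dB, -8.1°; ω = 65: -110.3 dB, -15.5°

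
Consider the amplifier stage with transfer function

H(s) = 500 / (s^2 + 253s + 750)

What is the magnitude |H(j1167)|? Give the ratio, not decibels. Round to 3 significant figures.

Substitute s = j1167:
Numerator: 500 = 500 + j0
Denominator: (j1167)^2 + 253(j1167) + 750 = -1361139 + j295251
|N| = √(500² + 0²) ≈ 500, ∠N ≈ 0.00°
|D| = √(1361139² + 295251²) ≈ 1.3928e+06, ∠D ≈ 167.76°
|H| = 500 / 1.3928e+06 ≈ 0.00035899

0.000359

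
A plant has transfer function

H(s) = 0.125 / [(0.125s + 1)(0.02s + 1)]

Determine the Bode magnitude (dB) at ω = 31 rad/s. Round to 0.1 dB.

-31.5 dB

At ω = 31 rad/s:
pole (1 + j31·0.125) = 1 + j3.875 → |·| ≈ 4.002, ∠ ≈ 75.53°
pole (1 + j31·0.02) = 1 + j0.62 → |·| ≈ 1.1766, ∠ ≈ 31.80°
|H| = 0.125 · 1 / (4.002 · 1.1766) ≈ 0.026546
Gain = 20 log₁₀(0.026546) ≈ -31.52 dB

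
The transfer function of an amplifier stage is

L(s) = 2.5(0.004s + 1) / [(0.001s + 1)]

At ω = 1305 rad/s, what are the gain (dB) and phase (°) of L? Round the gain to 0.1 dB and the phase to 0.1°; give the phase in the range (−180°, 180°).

At ω = 1305 rad/s:
zero (1 + j1305·0.004) = 1 + j5.22 → |·| ≈ 5.3149, ∠ ≈ 79.16°
pole (1 + j1305·0.001) = 1 + j1.305 → |·| ≈ 1.6441, ∠ ≈ 52.54°
|L| = 2.5 · 5.3149 / (1.6441) ≈ 8.0818
Gain = 20 log₁₀(8.0818) ≈ 18.15 dB
∠L = (79.16°) − (52.54°) = 26.62°

18.2 dB, 26.6°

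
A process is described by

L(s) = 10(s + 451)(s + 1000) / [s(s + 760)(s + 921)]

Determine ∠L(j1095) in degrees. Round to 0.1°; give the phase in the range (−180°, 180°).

-80.0°

At s = jω = j1095:
zero (s+451): 451 + j1095 → |·| = √(451²+1095²) = √1402426 ≈ 1184.2, ∠ = arctan(1095/451) ≈ 67.61°
zero (s+1000): 1000 + j1095 → |·| = √(1000²+1095²) = √2199025 ≈ 1482.9, ∠ = arctan(1095/1000) ≈ 47.60°
pole (s+760): 760 + j1095 → |·| = √(760²+1095²) = √1776625 ≈ 1332.9, ∠ = arctan(1095/760) ≈ 55.24°
pole (s+921): 921 + j1095 → |·| = √(921²+1095²) = √2047266 ≈ 1430.8, ∠ = arctan(1095/921) ≈ 49.93°
pole at origin: |s| = 1095, ∠ = 90.00° (in denominator)
∠L = 115.21° − 195.17° = -79.96°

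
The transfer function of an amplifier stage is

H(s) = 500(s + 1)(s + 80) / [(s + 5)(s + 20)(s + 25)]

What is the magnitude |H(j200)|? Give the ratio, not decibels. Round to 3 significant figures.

2.66

At s = jω = j200:
zero (s+1): 1 + j200 → |·| = √(1²+200²) = √40001 ≈ 200, ∠ = arctan(200/1) ≈ 89.71°
zero (s+80): 80 + j200 → |·| = √(80²+200²) = √46400 ≈ 215.41, ∠ = arctan(200/80) ≈ 68.20°
pole (s+5): 5 + j200 → |·| = √(5²+200²) = √40025 ≈ 200.06, ∠ = arctan(200/5) ≈ 88.57°
pole (s+20): 20 + j200 → |·| = √(20²+200²) = √40400 ≈ 201, ∠ = arctan(200/20) ≈ 84.29°
pole (s+25): 25 + j200 → |·| = √(25²+200²) = √40625 ≈ 201.56, ∠ = arctan(200/25) ≈ 82.87°
|H| = 500 · 43082 / 8.1051e+06 ≈ 2.6577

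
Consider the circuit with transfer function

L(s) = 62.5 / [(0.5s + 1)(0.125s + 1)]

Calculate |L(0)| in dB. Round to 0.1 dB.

L(0) = 62.5 · 1 / 1 = 62.5
20 log₁₀(62.5) ≈ 35.92 dB

35.9 dB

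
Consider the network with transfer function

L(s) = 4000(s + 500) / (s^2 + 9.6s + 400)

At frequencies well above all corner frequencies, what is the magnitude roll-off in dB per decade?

-20 dB/decade

Each pole contributes −20 dB/decade at high frequency; each zero contributes +20 dB/decade.
Net: 1 zero(s) − 2 pole(s) → -20 dB/decade.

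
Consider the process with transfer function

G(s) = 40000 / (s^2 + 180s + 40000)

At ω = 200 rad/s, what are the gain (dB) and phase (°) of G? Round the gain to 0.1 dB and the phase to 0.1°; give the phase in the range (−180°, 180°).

0.9 dB, -90.0°

At s = jω = j200:
quadratic: (j200)² + 180·j200 + 40000 = 0 + j36000 → |·| ≈ 36000, ∠ ≈ 90.00°
|G| = 40000 / 36000 ≈ 1.1111
Gain = 20 log₁₀(1.1111) ≈ 0.92 dB
∠G = 0.00° − 90.00° = -90.00°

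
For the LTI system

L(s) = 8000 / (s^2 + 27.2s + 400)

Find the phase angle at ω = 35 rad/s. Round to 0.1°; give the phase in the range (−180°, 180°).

-130.9°

At s = jω = j35:
quadratic: (j35)² + 27.2·j35 + 400 = -825 + j952 → |·| ≈ 1259.7, ∠ ≈ 130.91°
∠L = 0.00° − 130.91° = -130.91°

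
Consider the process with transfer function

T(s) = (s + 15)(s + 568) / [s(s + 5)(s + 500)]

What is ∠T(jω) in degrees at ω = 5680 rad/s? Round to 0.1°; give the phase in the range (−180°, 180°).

At s = jω = j5680:
zero (s+15): 15 + j5680 → |·| = √(15²+5680²) = √32262625 ≈ 5680, ∠ = arctan(5680/15) ≈ 89.85°
zero (s+568): 568 + j5680 → |·| = √(568²+5680²) = √32585024 ≈ 5708.3, ∠ = arctan(5680/568) ≈ 84.29°
pole (s+5): 5 + j5680 → |·| = √(5²+5680²) = √32262425 ≈ 5680, ∠ = arctan(5680/5) ≈ 89.95°
pole (s+500): 500 + j5680 → |·| = √(500²+5680²) = √32512400 ≈ 5702, ∠ = arctan(5680/500) ≈ 84.97°
pole at origin: |s| = 5680, ∠ = 90.00° (in denominator)
∠T = 174.14° − 264.92° = -90.78°

-90.8°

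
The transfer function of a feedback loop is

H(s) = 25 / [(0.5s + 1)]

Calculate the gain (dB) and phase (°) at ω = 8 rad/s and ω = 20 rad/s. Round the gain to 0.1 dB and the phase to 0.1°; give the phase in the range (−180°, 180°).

At ω = 8 rad/s:
pole (1 + j8·0.5) = 1 + j4 → |·| ≈ 4.1231, ∠ ≈ 75.96°
|H| = 25 · 1 / (4.1231) ≈ 6.0634
Gain = 20 log₁₀(6.0634) ≈ 15.65 dB
∠H = (0°) − (75.96°) = -75.96°

At ω = 20 rad/s:
pole (1 + j20·0.5) = 1 + j10 → |·| ≈ 10.05, ∠ ≈ 84.29°
|H| = 25 · 1 / (10.05) ≈ 2.4876
Gain = 20 log₁₀(2.4876) ≈ 7.92 dB
∠H = (0°) − (84.29°) = -84.29°

ω = 8: 15.7 dB, -76.0°; ω = 20: 7.9 dB, -84.3°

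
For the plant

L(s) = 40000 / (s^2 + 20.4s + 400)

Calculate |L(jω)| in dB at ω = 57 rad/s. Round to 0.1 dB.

22.3 dB

At s = jω = j57:
quadratic: (j57)² + 20.4·j57 + 400 = -2849 + j1162.8 → |·| ≈ 3077.2, ∠ ≈ 157.80°
|L| = 40000 / 3077.2 ≈ 12.999
Gain = 20 log₁₀(12.999) ≈ 22.28 dB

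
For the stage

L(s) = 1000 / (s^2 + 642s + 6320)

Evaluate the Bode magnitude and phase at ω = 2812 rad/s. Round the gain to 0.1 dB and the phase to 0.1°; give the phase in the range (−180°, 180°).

-78.2 dB, -167.1°

Substitute s = j2812:
Numerator: 1000 = 1000 + j0
Denominator: (j2812)^2 + 642(j2812) + 6320 = -7901024 + j1805304
|N| = √(1000² + 0²) ≈ 1000, ∠N ≈ 0.00°
|D| = √(7901024² + 1805304²) ≈ 8.1046e+06, ∠D ≈ 167.13°
|L| = 1000 / 8.1046e+06 ≈ 0.00012339
Gain = 20 log₁₀(0.00012339) ≈ -78.17 dB
∠L = 0.00° − 167.13° = -167.13°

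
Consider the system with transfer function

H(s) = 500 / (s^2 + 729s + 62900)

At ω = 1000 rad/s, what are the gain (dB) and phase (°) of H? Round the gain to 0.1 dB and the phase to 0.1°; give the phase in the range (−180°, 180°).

Substitute s = j1000:
Numerator: 500 = 500 + j0
Denominator: (j1000)^2 + 729(j1000) + 62900 = -937100 + j729000
|N| = √(500² + 0²) ≈ 500, ∠N ≈ 0.00°
|D| = √(937100² + 729000²) ≈ 1.1873e+06, ∠D ≈ 142.12°
|H| = 500 / 1.1873e+06 ≈ 0.00042112
Gain = 20 log₁₀(0.00042112) ≈ -67.51 dB
∠H = 0.00° − 142.12° = -142.12°

-67.5 dB, -142.1°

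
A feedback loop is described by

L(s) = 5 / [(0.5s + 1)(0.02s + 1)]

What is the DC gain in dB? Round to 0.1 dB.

14.0 dB

L(0) = 5 · 1 / 1 = 5
20 log₁₀(5) ≈ 13.98 dB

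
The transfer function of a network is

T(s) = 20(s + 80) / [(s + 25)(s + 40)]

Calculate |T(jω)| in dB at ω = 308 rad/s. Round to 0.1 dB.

At s = jω = j308:
zero (s+80): 80 + j308 → |·| = √(80²+308²) = √101264 ≈ 318.22, ∠ = arctan(308/80) ≈ 75.44°
pole (s+25): 25 + j308 → |·| = √(25²+308²) = √95489 ≈ 309.01, ∠ = arctan(308/25) ≈ 85.36°
pole (s+40): 40 + j308 → |·| = √(40²+308²) = √96464 ≈ 310.59, ∠ = arctan(308/40) ≈ 82.60°
|T| = 20 · 318.22 / 95975 ≈ 0.066313
Gain = 20 log₁₀(0.066313) ≈ -23.57 dB

-23.6 dB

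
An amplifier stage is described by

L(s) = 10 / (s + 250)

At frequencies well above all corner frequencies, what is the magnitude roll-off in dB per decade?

Each pole contributes −20 dB/decade at high frequency; each zero contributes +20 dB/decade.
Net: 0 zero(s) − 1 pole(s) → -20 dB/decade.

-20 dB/decade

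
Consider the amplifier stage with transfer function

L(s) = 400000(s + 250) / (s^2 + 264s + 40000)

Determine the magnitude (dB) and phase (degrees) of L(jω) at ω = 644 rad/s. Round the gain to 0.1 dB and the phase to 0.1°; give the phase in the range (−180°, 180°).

At s = jω = j644:
zero (s+250): 250 + j644 → |·| = √(250²+644²) = √477236 ≈ 690.82, ∠ = arctan(644/250) ≈ 68.78°
quadratic: (j644)² + 264·j644 + 40000 = -374736 + j170016 → |·| ≈ 4.115e+05, ∠ ≈ 155.60°
|L| = 400000 · 690.82 / 4.115e+05 ≈ 671.51
Gain = 20 log₁₀(671.51) ≈ 56.54 dB
∠L = 68.78° − 155.60° = -86.82°

56.5 dB, -86.8°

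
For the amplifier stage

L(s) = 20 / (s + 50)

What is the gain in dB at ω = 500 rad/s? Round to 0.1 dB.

-28.0 dB

At s = jω = j500:
pole (s+50): 50 + j500 → |·| = √(50²+500²) = √252500 ≈ 502.49, ∠ = arctan(500/50) ≈ 84.29°
|L| = 20 / 502.49 ≈ 0.039802
Gain = 20 log₁₀(0.039802) ≈ -28.00 dB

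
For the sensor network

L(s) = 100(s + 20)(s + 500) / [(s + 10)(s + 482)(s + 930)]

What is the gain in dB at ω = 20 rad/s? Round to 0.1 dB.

At s = jω = j20:
zero (s+20): 20 + j20 → |·| = √(20²+20²) = √800 ≈ 28.284, ∠ = arctan(20/20) ≈ 45.00°
zero (s+500): 500 + j20 → |·| = √(500²+20²) = √250400 ≈ 500.4, ∠ = arctan(20/500) ≈ 2.29°
pole (s+10): 10 + j20 → |·| = √(10²+20²) = √500 ≈ 22.361, ∠ = arctan(20/10) ≈ 63.43°
pole (s+482): 482 + j20 → |·| = √(482²+20²) = √232724 ≈ 482.41, ∠ = arctan(20/482) ≈ 2.38°
pole (s+930): 930 + j20 → |·| = √(930²+20²) = √865300 ≈ 930.22, ∠ = arctan(20/930) ≈ 1.23°
|L| = 100 · 14153 / 1.0034e+07 ≈ 0.14105
Gain = 20 log₁₀(0.14105) ≈ -17.01 dB

-17.0 dB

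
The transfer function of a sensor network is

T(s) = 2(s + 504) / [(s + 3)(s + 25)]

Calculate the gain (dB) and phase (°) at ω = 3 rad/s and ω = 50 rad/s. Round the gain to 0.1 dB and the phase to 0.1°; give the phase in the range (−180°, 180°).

ω = 3: 19.5 dB, -51.5°; ω = 50: -8.8 dB, -144.3°

At s = jω = j3:
zero (s+504): 504 + j3 → |·| = √(504²+3²) = √254025 ≈ 504.01, ∠ = arctan(3/504) ≈ 0.34°
pole (s+3): 3 + j3 → |·| = √(3²+3²) = √18 ≈ 4.2426, ∠ = arctan(3/3) ≈ 45.00°
pole (s+25): 25 + j3 → |·| = √(25²+3²) = √634 ≈ 25.179, ∠ = arctan(3/25) ≈ 6.84°
|T| = 2 · 504.01 / 106.82 ≈ 9.4366
Gain = 20 log₁₀(9.4366) ≈ 19.50 dB
∠T = 0.34° − 51.84° = -51.50°

At s = jω = j50:
zero (s+504): 504 + j50 → |·| = √(504²+50²) = √256516 ≈ 506.47, ∠ = arctan(50/504) ≈ 5.67°
pole (s+3): 3 + j50 → |·| = √(3²+50²) = √2509 ≈ 50.09, ∠ = arctan(50/3) ≈ 86.57°
pole (s+25): 25 + j50 → |·| = √(25²+50²) = √3125 ≈ 55.902, ∠ = arctan(50/25) ≈ 63.43°
|T| = 2 · 506.47 / 2800.1 ≈ 0.36175
Gain = 20 log₁₀(0.36175) ≈ -8.83 dB
∠T = 5.67° − 150.00° = -144.33°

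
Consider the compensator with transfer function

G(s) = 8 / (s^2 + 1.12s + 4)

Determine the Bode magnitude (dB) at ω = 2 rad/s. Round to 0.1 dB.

11.1 dB

At s = jω = j2:
quadratic: (j2)² + 1.12·j2 + 4 = 0 + j2.24 → |·| ≈ 2.24, ∠ ≈ 90.00°
|G| = 8 / 2.24 ≈ 3.5714
Gain = 20 log₁₀(3.5714) ≈ 11.06 dB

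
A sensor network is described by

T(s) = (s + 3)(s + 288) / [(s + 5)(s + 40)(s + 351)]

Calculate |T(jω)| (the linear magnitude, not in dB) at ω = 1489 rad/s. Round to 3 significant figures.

0.000666

At s = jω = j1489:
zero (s+3): 3 + j1489 → |·| = √(3²+1489²) = √2217130 ≈ 1489, ∠ = arctan(1489/3) ≈ 89.88°
zero (s+288): 288 + j1489 → |·| = √(288²+1489²) = √2300065 ≈ 1516.6, ∠ = arctan(1489/288) ≈ 79.05°
pole (s+5): 5 + j1489 → |·| = √(5²+1489²) = √2217146 ≈ 1489, ∠ = arctan(1489/5) ≈ 89.81°
pole (s+40): 40 + j1489 → |·| = √(40²+1489²) = √2218721 ≈ 1489.5, ∠ = arctan(1489/40) ≈ 88.46°
pole (s+351): 351 + j1489 → |·| = √(351²+1489²) = √2340322 ≈ 1529.8, ∠ = arctan(1489/351) ≈ 76.74°
|T| = 1 · 2.2582e+06 / 3.3929e+09 ≈ 0.00066557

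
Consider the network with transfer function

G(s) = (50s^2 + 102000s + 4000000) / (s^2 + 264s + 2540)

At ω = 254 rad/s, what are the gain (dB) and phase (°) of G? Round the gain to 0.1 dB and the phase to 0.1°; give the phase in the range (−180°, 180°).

49.1 dB, -44.5°

Substitute s = j254:
Numerator: 50(j254)^2 + 102000(j254) + 4000000 = 774200 + j25908000
Denominator: (j254)^2 + 264(j254) + 2540 = -61976 + j67056
|N| = √(774200² + 25908000²) ≈ 2.592e+07, ∠N ≈ 88.29°
|D| = √(61976² + 67056²) ≈ 91310, ∠D ≈ 132.75°
|G| = 2.592e+07 / 91310 ≈ 283.87
Gain = 20 log₁₀(283.87) ≈ 49.06 dB
∠G = 88.29° − 132.75° = -44.46°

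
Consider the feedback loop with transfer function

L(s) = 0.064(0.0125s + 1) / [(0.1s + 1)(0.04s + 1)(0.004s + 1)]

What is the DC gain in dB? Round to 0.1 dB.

-23.9 dB

L(0) = 0.064 · 1 / 1 = 0.064
20 log₁₀(0.064) ≈ -23.88 dB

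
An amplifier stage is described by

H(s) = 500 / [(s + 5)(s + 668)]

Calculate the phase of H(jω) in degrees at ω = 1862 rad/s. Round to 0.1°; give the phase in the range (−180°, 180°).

-160.1°

At s = jω = j1862:
pole (s+5): 5 + j1862 → |·| = √(5²+1862²) = √3467069 ≈ 1862, ∠ = arctan(1862/5) ≈ 89.85°
pole (s+668): 668 + j1862 → |·| = √(668²+1862²) = √3913268 ≈ 1978.2, ∠ = arctan(1862/668) ≈ 70.26°
∠H = 0.00° − 160.11° = -160.11°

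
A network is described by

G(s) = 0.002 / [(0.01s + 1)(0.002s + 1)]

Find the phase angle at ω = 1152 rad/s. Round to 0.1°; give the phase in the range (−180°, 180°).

At ω = 1152 rad/s:
pole (1 + j1152·0.01) = 1 + j11.52 → |·| ≈ 11.563, ∠ ≈ 85.04°
pole (1 + j1152·0.002) = 1 + j2.304 → |·| ≈ 2.5117, ∠ ≈ 66.54°
∠G = (0°) − (85.04° + 66.54°) = -151.58°

-151.6°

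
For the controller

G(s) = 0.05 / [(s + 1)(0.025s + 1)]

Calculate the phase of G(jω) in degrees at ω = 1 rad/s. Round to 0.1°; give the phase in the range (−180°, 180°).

-46.4°

At ω = 1 rad/s:
pole (1 + j1·1) = 1 + j1 → |·| ≈ 1.4142, ∠ ≈ 45.00°
pole (1 + j1·0.025) = 1 + j0.025 → |·| ≈ 1.0003, ∠ ≈ 1.43°
∠G = (0°) − (45.00° + 1.43°) = -46.43°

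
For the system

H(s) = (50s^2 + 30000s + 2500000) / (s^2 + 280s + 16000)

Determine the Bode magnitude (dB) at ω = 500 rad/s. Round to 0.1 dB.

36.4 dB

Substitute s = j500:
Numerator: 50(j500)^2 + 30000(j500) + 2500000 = -10000000 + j15000000
Denominator: (j500)^2 + 280(j500) + 16000 = -234000 + j140000
|N| = √(10000000² + 15000000²) ≈ 1.8028e+07, ∠N ≈ 123.69°
|D| = √(234000² + 140000²) ≈ 2.7268e+05, ∠D ≈ 149.11°
|H| = 1.8028e+07 / 2.7268e+05 ≈ 66.114
Gain = 20 log₁₀(66.114) ≈ 36.41 dB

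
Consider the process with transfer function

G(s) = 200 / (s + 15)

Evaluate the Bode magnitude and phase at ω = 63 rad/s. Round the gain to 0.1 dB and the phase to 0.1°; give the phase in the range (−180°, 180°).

Substitute s = j63:
Numerator: 200 = 200 + j0
Denominator: (j63) + 15 = 15 + j63
|N| = √(200² + 0²) ≈ 200, ∠N ≈ 0.00°
|D| = √(15² + 63²) ≈ 64.761, ∠D ≈ 76.61°
|G| = 200 / 64.761 ≈ 3.0883
Gain = 20 log₁₀(3.0883) ≈ 9.79 dB
∠G = 0.00° − 76.61° = -76.61°

9.8 dB, -76.6°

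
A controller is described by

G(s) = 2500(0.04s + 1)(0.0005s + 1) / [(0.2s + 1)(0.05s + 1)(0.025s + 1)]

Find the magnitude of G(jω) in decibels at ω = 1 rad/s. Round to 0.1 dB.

67.8 dB

At ω = 1 rad/s:
zero (1 + j1·0.04) = 1 + j0.04 → |·| ≈ 1.0008, ∠ ≈ 2.29°
zero (1 + j1·0.0005) = 1 + j0.0005 → |·| ≈ 1, ∠ ≈ 0.03°
pole (1 + j1·0.2) = 1 + j0.2 → |·| ≈ 1.0198, ∠ ≈ 11.31°
pole (1 + j1·0.05) = 1 + j0.05 → |·| ≈ 1.0012, ∠ ≈ 2.86°
pole (1 + j1·0.025) = 1 + j0.025 → |·| ≈ 1.0003, ∠ ≈ 1.43°
|G| = 2500 · 1.0008 · 1 / (1.0198 · 1.0012 · 1.0003) ≈ 2449.7
Gain = 20 log₁₀(2449.7) ≈ 67.78 dB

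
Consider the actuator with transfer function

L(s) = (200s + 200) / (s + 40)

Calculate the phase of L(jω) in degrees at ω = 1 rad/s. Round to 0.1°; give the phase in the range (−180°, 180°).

43.6°

Substitute s = j1:
Numerator: 200(j1) + 200 = 200 + j200
Denominator: (j1) + 40 = 40 + j1
|N| = √(200² + 200²) ≈ 282.84, ∠N ≈ 45.00°
|D| = √(40² + 1²) ≈ 40.012, ∠D ≈ 1.43°
∠L = 45.00° − 1.43° = 43.57°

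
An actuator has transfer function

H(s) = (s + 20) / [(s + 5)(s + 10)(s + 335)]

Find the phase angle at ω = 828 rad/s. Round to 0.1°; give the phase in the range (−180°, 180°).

At s = jω = j828:
zero (s+20): 20 + j828 → |·| = √(20²+828²) = √685984 ≈ 828.24, ∠ = arctan(828/20) ≈ 88.62°
pole (s+5): 5 + j828 → |·| = √(5²+828²) = √685609 ≈ 828.02, ∠ = arctan(828/5) ≈ 89.65°
pole (s+10): 10 + j828 → |·| = √(10²+828²) = √685684 ≈ 828.06, ∠ = arctan(828/10) ≈ 89.31°
pole (s+335): 335 + j828 → |·| = √(335²+828²) = √797809 ≈ 893.2, ∠ = arctan(828/335) ≈ 67.97°
∠H = 88.62° − 246.93° = -158.31°

-158.3°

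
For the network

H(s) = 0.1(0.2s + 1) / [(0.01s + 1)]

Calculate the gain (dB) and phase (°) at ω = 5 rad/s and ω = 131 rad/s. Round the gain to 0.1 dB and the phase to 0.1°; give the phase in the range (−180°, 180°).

At ω = 5 rad/s:
zero (1 + j5·0.2) = 1 + j1 → |·| ≈ 1.4142, ∠ ≈ 45.00°
pole (1 + j5·0.01) = 1 + j0.05 → |·| ≈ 1.0012, ∠ ≈ 2.86°
|H| = 0.1 · 1.4142 / (1.0012) ≈ 0.14125
Gain = 20 log₁₀(0.14125) ≈ -17.00 dB
∠H = (45.00°) − (2.86°) = 42.14°

At ω = 131 rad/s:
zero (1 + j131·0.2) = 1 + j26.2 → |·| ≈ 26.219, ∠ ≈ 87.81°
pole (1 + j131·0.01) = 1 + j1.31 → |·| ≈ 1.6481, ∠ ≈ 52.64°
|H| = 0.1 · 26.219 / (1.6481) ≈ 1.5909
Gain = 20 log₁₀(1.5909) ≈ 4.03 dB
∠H = (87.81°) − (52.64°) = 35.17°

ω = 5: -17.0 dB, 42.1°; ω = 131: 4.0 dB, 35.2°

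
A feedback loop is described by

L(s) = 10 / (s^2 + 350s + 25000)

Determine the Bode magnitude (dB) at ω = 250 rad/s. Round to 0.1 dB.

-79.6 dB

Substitute s = j250:
Numerator: 10 = 10 + j0
Denominator: (j250)^2 + 350(j250) + 25000 = -37500 + j87500
|N| = √(10² + 0²) ≈ 10, ∠N ≈ 0.00°
|D| = √(37500² + 87500²) ≈ 95197, ∠D ≈ 113.20°
|L| = 10 / 95197 ≈ 0.00010505
Gain = 20 log₁₀(0.00010505) ≈ -79.57 dB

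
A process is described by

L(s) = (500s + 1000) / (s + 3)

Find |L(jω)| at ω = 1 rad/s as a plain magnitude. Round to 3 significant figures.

354

Substitute s = j1:
Numerator: 500(j1) + 1000 = 1000 + j500
Denominator: (j1) + 3 = 3 + j1
|N| = √(1000² + 500²) ≈ 1118, ∠N ≈ 26.57°
|D| = √(3² + 1²) ≈ 3.1623, ∠D ≈ 18.43°
|L| = 1118 / 3.1623 ≈ 353.54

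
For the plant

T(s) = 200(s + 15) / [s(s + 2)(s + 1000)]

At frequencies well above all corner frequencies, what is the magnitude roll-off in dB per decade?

-40 dB/decade

Each pole contributes −20 dB/decade at high frequency; each zero contributes +20 dB/decade.
Net: 1 zero(s) − 3 pole(s) → -40 dB/decade.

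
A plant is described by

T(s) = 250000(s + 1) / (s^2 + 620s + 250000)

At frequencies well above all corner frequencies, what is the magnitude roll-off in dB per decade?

Each pole contributes −20 dB/decade at high frequency; each zero contributes +20 dB/decade.
Net: 1 zero(s) − 2 pole(s) → -20 dB/decade.

-20 dB/decade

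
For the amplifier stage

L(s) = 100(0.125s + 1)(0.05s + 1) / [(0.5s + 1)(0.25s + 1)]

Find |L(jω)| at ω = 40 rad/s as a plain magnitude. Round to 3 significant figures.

At ω = 40 rad/s:
zero (1 + j40·0.125) = 1 + j5 → |·| ≈ 5.099, ∠ ≈ 78.69°
zero (1 + j40·0.05) = 1 + j2 → |·| ≈ 2.2361, ∠ ≈ 63.43°
pole (1 + j40·0.5) = 1 + j20 → |·| ≈ 20.025, ∠ ≈ 87.14°
pole (1 + j40·0.25) = 1 + j10 → |·| ≈ 10.05, ∠ ≈ 84.29°
|L| = 100 · 5.099 · 2.2361 / (20.025 · 10.05) ≈ 5.6655

5.67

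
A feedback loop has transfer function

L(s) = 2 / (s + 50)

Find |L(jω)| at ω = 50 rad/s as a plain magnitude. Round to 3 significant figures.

0.0283

At s = jω = j50:
pole (s+50): 50 + j50 → |·| = √(50²+50²) = √5000 ≈ 70.711, ∠ = arctan(50/50) ≈ 45.00°
|L| = 2 / 70.711 ≈ 0.028284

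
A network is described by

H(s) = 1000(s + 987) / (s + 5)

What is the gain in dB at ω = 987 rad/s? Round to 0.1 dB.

63.0 dB

At s = jω = j987:
zero (s+987): 987 + j987 → |·| = √(987²+987²) = √1948338 ≈ 1395.8, ∠ = arctan(987/987) ≈ 45.00°
pole (s+5): 5 + j987 → |·| = √(5²+987²) = √974194 ≈ 987.01, ∠ = arctan(987/5) ≈ 89.71°
|H| = 1000 · 1395.8 / 987.01 ≈ 1414.2
Gain = 20 log₁₀(1414.2) ≈ 63.01 dB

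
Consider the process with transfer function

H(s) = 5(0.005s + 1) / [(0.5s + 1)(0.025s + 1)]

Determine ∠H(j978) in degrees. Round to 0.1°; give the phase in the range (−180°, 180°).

At ω = 978 rad/s:
zero (1 + j978·0.005) = 1 + j4.89 → |·| ≈ 4.9912, ∠ ≈ 78.44°
pole (1 + j978·0.5) = 1 + j489 → |·| ≈ 489, ∠ ≈ 89.88°
pole (1 + j978·0.025) = 1 + j24.45 → |·| ≈ 24.47, ∠ ≈ 87.66°
∠H = (78.44°) − (89.88° + 87.66°) = -99.10°

-99.1°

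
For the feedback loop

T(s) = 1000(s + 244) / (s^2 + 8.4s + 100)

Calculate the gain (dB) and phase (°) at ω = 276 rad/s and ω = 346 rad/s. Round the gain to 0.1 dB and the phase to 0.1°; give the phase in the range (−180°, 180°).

ω = 276: 13.7 dB, -129.7°; ω = 346: 11.0 dB, -123.8°

At s = jω = j276:
zero (s+244): 244 + j276 → |·| = √(244²+276²) = √135712 ≈ 368.39, ∠ = arctan(276/244) ≈ 48.52°
quadratic: (j276)² + 8.4·j276 + 100 = -76076 + j2318.4 → |·| ≈ 76111, ∠ ≈ 178.25°
|T| = 1000 · 368.39 / 76111 ≈ 4.8402
Gain = 20 log₁₀(4.8402) ≈ 13.70 dB
∠T = 48.52° − 178.25° = -129.73°

At s = jω = j346:
zero (s+244): 244 + j346 → |·| = √(244²+346²) = √179252 ≈ 423.38, ∠ = arctan(346/244) ≈ 54.81°
quadratic: (j346)² + 8.4·j346 + 100 = -119616 + j2906.4 → |·| ≈ 1.1965e+05, ∠ ≈ 178.61°
|T| = 1000 · 423.38 / 1.1965e+05 ≈ 3.5385
Gain = 20 log₁₀(3.5385) ≈ 10.98 dB
∠T = 54.81° − 178.61° = -123.80°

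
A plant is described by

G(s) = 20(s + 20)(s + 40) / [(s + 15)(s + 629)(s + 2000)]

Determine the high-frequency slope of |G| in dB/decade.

-20 dB/decade

Each pole contributes −20 dB/decade at high frequency; each zero contributes +20 dB/decade.
Net: 2 zero(s) − 3 pole(s) → -20 dB/decade.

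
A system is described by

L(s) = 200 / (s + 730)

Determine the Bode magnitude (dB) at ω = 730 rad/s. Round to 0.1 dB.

Substitute s = j730:
Numerator: 200 = 200 + j0
Denominator: (j730) + 730 = 730 + j730
|N| = √(200² + 0²) ≈ 200, ∠N ≈ 0.00°
|D| = √(730² + 730²) ≈ 1032.4, ∠D ≈ 45.00°
|L| = 200 / 1032.4 ≈ 0.19372
Gain = 20 log₁₀(0.19372) ≈ -14.26 dB

-14.3 dB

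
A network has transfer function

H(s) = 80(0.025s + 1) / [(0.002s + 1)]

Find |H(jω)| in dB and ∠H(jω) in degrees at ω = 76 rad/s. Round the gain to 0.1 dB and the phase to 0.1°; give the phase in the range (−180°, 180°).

44.6 dB, 53.6°

At ω = 76 rad/s:
zero (1 + j76·0.025) = 1 + j1.9 → |·| ≈ 2.1471, ∠ ≈ 62.24°
pole (1 + j76·0.002) = 1 + j0.152 → |·| ≈ 1.0115, ∠ ≈ 8.64°
|H| = 80 · 2.1471 / (1.0115) ≈ 169.82
Gain = 20 log₁₀(169.82) ≈ 44.60 dB
∠H = (62.24°) − (8.64°) = 53.60°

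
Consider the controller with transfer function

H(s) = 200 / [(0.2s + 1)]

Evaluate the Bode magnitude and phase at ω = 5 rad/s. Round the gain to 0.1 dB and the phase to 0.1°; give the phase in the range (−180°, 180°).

At ω = 5 rad/s:
pole (1 + j5·0.2) = 1 + j1 → |·| ≈ 1.4142, ∠ ≈ 45.00°
|H| = 200 · 1 / (1.4142) ≈ 141.42
Gain = 20 log₁₀(141.42) ≈ 43.01 dB
∠H = (0°) − (45.00°) = -45.00°

43.0 dB, -45.0°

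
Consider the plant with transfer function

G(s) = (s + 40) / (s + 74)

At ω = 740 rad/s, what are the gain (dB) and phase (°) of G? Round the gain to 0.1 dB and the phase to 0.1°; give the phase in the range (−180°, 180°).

Substitute s = j740:
Numerator: (j740) + 40 = 40 + j740
Denominator: (j740) + 74 = 74 + j740
|N| = √(40² + 740²) ≈ 741.08, ∠N ≈ 86.91°
|D| = √(74² + 740²) ≈ 743.69, ∠D ≈ 84.29°
|G| = 741.08 / 743.69 ≈ 0.99649
Gain = 20 log₁₀(0.99649) ≈ -0.03 dB
∠G = 86.91° − 84.29° = 2.62°

-0.0 dB, 2.6°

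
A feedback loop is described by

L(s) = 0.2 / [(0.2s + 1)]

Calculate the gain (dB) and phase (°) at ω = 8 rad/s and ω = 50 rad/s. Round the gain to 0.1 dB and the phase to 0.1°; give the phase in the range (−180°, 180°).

ω = 8: -19.5 dB, -58.0°; ω = 50: -34.0 dB, -84.3°

At ω = 8 rad/s:
pole (1 + j8·0.2) = 1 + j1.6 → |·| ≈ 1.8868, ∠ ≈ 57.99°
|L| = 0.2 · 1 / (1.8868) ≈ 0.106
Gain = 20 log₁₀(0.106) ≈ -19.49 dB
∠L = (0°) − (57.99°) = -57.99°

At ω = 50 rad/s:
pole (1 + j50·0.2) = 1 + j10 → |·| ≈ 10.05, ∠ ≈ 84.29°
|L| = 0.2 · 1 / (10.05) ≈ 0.0199
Gain = 20 log₁₀(0.0199) ≈ -34.02 dB
∠L = (0°) − (84.29°) = -84.29°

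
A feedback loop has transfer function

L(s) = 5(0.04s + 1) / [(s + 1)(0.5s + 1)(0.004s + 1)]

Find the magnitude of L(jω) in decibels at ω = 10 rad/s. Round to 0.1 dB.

-19.6 dB

At ω = 10 rad/s:
zero (1 + j10·0.04) = 1 + j0.4 → |·| ≈ 1.077, ∠ ≈ 21.80°
pole (1 + j10·1) = 1 + j10 → |·| ≈ 10.05, ∠ ≈ 84.29°
pole (1 + j10·0.5) = 1 + j5 → |·| ≈ 5.099, ∠ ≈ 78.69°
pole (1 + j10·0.004) = 1 + j0.04 → |·| ≈ 1.0008, ∠ ≈ 2.29°
|L| = 5 · 1.077 / (10.05 · 5.099 · 1.0008) ≈ 0.105
Gain = 20 log₁₀(0.105) ≈ -19.58 dB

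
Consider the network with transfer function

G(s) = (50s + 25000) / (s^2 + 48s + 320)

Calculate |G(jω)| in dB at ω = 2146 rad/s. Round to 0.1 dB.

Substitute s = j2146:
Numerator: 50(j2146) + 25000 = 25000 + j107300
Denominator: (j2146)^2 + 48(j2146) + 320 = -4604996 + j103008
|N| = √(25000² + 107300²) ≈ 1.1017e+05, ∠N ≈ 76.88°
|D| = √(4604996² + 103008²) ≈ 4.6061e+06, ∠D ≈ 178.72°
|G| = 1.1017e+05 / 4.6061e+06 ≈ 0.023918
Gain = 20 log₁₀(0.023918) ≈ -32.43 dB

-32.4 dB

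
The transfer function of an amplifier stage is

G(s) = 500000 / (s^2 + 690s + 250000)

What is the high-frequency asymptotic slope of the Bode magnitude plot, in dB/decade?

Each pole contributes −20 dB/decade at high frequency; each zero contributes +20 dB/decade.
Net: 0 zero(s) − 2 pole(s) → -40 dB/decade.

-40 dB/decade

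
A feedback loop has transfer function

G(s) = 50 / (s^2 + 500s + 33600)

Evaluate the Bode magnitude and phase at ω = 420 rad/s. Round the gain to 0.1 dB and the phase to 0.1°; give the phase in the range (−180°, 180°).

-74.1 dB, -124.2°

Substitute s = j420:
Numerator: 50 = 50 + j0
Denominator: (j420)^2 + 500(j420) + 33600 = -142800 + j210000
|N| = √(50² + 0²) ≈ 50, ∠N ≈ 0.00°
|D| = √(142800² + 210000²) ≈ 2.5395e+05, ∠D ≈ 124.22°
|G| = 50 / 2.5395e+05 ≈ 0.00019689
Gain = 20 log₁₀(0.00019689) ≈ -74.12 dB
∠G = 0.00° − 124.22° = -124.22°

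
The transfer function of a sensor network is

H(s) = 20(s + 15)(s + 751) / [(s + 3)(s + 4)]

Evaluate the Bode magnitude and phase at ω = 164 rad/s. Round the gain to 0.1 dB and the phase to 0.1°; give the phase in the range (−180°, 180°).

At s = jω = j164:
zero (s+15): 15 + j164 → |·| = √(15²+164²) = √27121 ≈ 164.68, ∠ = arctan(164/15) ≈ 84.77°
zero (s+751): 751 + j164 → |·| = √(751²+164²) = √590897 ≈ 768.7, ∠ = arctan(164/751) ≈ 12.32°
pole (s+3): 3 + j164 → |·| = √(3²+164²) = √26905 ≈ 164.03, ∠ = arctan(164/3) ≈ 88.95°
pole (s+4): 4 + j164 → |·| = √(4²+164²) = √26912 ≈ 164.05, ∠ = arctan(164/4) ≈ 88.60°
|H| = 20 · 1.2659e+05 / 26909 ≈ 94.087
Gain = 20 log₁₀(94.087) ≈ 39.47 dB
∠H = 97.09° − 177.55° = -80.46°

39.5 dB, -80.5°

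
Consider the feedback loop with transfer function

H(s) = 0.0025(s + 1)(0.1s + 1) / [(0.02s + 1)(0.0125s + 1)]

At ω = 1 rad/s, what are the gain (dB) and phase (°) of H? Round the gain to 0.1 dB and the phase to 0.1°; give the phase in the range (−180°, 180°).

-49.0 dB, 48.8°

At ω = 1 rad/s:
zero (1 + j1·1) = 1 + j1 → |·| ≈ 1.4142, ∠ ≈ 45.00°
zero (1 + j1·0.1) = 1 + j0.1 → |·| ≈ 1.005, ∠ ≈ 5.71°
pole (1 + j1·0.02) = 1 + j0.02 → |·| ≈ 1.0002, ∠ ≈ 1.15°
pole (1 + j1·0.0125) = 1 + j0.0125 → |·| ≈ 1.0001, ∠ ≈ 0.72°
|H| = 0.0025 · 1.4142 · 1.005 / (1.0002 · 1.0001) ≈ 0.0035521
Gain = 20 log₁₀(0.0035521) ≈ -48.99 dB
∠H = (45.00° + 5.71°) − (1.15° + 0.72°) = 48.84°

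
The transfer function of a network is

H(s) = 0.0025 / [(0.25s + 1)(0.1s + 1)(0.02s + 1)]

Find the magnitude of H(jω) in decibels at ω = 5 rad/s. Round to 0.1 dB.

-57.1 dB

At ω = 5 rad/s:
pole (1 + j5·0.25) = 1 + j1.25 → |·| ≈ 1.6008, ∠ ≈ 51.34°
pole (1 + j5·0.1) = 1 + j0.5 → |·| ≈ 1.118, ∠ ≈ 26.57°
pole (1 + j5·0.02) = 1 + j0.1 → |·| ≈ 1.005, ∠ ≈ 5.71°
|H| = 0.0025 · 1 / (1.6008 · 1.118 · 1.005) ≈ 0.0013899
Gain = 20 log₁₀(0.0013899) ≈ -57.14 dB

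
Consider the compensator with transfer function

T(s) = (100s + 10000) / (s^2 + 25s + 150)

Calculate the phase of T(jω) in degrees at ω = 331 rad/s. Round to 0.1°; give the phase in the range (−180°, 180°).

Substitute s = j331:
Numerator: 100(j331) + 10000 = 10000 + j33100
Denominator: (j331)^2 + 25(j331) + 150 = -109411 + j8275
|N| = √(10000² + 33100²) ≈ 34578, ∠N ≈ 73.19°
|D| = √(109411² + 8275²) ≈ 1.0972e+05, ∠D ≈ 175.67°
∠T = 73.19° − 175.67° = -102.48°

-102.5°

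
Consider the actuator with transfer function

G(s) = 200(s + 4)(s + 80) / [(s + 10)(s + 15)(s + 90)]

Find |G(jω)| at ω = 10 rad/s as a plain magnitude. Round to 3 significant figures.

At s = jω = j10:
zero (s+4): 4 + j10 → |·| = √(4²+10²) = √116 ≈ 10.77, ∠ = arctan(10/4) ≈ 68.20°
zero (s+80): 80 + j10 → |·| = √(80²+10²) = √6500 ≈ 80.623, ∠ = arctan(10/80) ≈ 7.13°
pole (s+10): 10 + j10 → |·| = √(10²+10²) = √200 ≈ 14.142, ∠ = arctan(10/10) ≈ 45.00°
pole (s+15): 15 + j10 → |·| = √(15²+10²) = √325 ≈ 18.028, ∠ = arctan(10/15) ≈ 33.69°
pole (s+90): 90 + j10 → |·| = √(90²+10²) = √8200 ≈ 90.554, ∠ = arctan(10/90) ≈ 6.34°
|G| = 200 · 868.31 / 23087 ≈ 7.5221

7.52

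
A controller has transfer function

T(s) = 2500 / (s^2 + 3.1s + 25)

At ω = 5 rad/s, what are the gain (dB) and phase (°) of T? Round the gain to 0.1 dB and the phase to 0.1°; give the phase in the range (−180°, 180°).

44.2 dB, -90.0°

At s = jω = j5:
quadratic: (j5)² + 3.1·j5 + 25 = 0 + j15.5 → |·| ≈ 15.5, ∠ ≈ 90.00°
|T| = 2500 / 15.5 ≈ 161.29
Gain = 20 log₁₀(161.29) ≈ 44.15 dB
∠T = 0.00° − 90.00° = -90.00°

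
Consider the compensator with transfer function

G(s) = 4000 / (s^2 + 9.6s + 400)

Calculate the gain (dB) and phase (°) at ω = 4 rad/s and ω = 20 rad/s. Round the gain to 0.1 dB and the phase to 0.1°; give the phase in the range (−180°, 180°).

ω = 4: 20.3 dB, -5.7°; ω = 20: 26.4 dB, -90.0°

At s = jω = j4:
quadratic: (j4)² + 9.6·j4 + 400 = 384 + j38.4 → |·| ≈ 385.92, ∠ ≈ 5.71°
|G| = 4000 / 385.92 ≈ 10.365
Gain = 20 log₁₀(10.365) ≈ 20.31 dB
∠G = 0.00° − 5.71° = -5.71°

At s = jω = j20:
quadratic: (j20)² + 9.6·j20 + 400 = 0 + j192 → |·| ≈ 192, ∠ ≈ 90.00°
|G| = 4000 / 192 ≈ 20.833
Gain = 20 log₁₀(20.833) ≈ 26.38 dB
∠G = 0.00° − 90.00° = -90.00°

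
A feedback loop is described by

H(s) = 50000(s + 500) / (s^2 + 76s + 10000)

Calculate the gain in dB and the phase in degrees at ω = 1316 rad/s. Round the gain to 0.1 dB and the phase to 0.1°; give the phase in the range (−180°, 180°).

32.2 dB, -107.5°

At s = jω = j1316:
zero (s+500): 500 + j1316 → |·| = √(500²+1316²) = √1981856 ≈ 1407.8, ∠ = arctan(1316/500) ≈ 69.20°
quadratic: (j1316)² + 76·j1316 + 10000 = -1721856 + j100016 → |·| ≈ 1.7248e+06, ∠ ≈ 176.68°
|H| = 50000 · 1407.8 / 1.7248e+06 ≈ 40.811
Gain = 20 log₁₀(40.811) ≈ 32.22 dB
∠H = 69.20° − 176.68° = -107.48°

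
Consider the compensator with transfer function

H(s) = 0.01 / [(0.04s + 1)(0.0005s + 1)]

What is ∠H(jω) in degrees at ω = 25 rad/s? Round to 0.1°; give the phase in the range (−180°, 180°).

At ω = 25 rad/s:
pole (1 + j25·0.04) = 1 + j1 → |·| ≈ 1.4142, ∠ ≈ 45.00°
pole (1 + j25·0.0005) = 1 + j0.0125 → |·| ≈ 1.0001, ∠ ≈ 0.72°
∠H = (0°) − (45.00° + 0.72°) = -45.72°

-45.7°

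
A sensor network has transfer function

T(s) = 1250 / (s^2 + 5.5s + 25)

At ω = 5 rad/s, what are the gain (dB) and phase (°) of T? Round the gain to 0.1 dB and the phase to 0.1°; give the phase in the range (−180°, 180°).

33.2 dB, -90.0°

At s = jω = j5:
quadratic: (j5)² + 5.5·j5 + 25 = 0 + j27.5 → |·| ≈ 27.5, ∠ ≈ 90.00°
|T| = 1250 / 27.5 ≈ 45.455
Gain = 20 log₁₀(45.455) ≈ 33.15 dB
∠T = 0.00° − 90.00° = -90.00°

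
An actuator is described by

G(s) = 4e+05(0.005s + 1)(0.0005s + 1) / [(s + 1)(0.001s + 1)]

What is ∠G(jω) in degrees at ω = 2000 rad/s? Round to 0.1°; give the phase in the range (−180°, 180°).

At ω = 2000 rad/s:
zero (1 + j2000·0.005) = 1 + j10 → |·| ≈ 10.05, ∠ ≈ 84.29°
zero (1 + j2000·0.0005) = 1 + j1 → |·| ≈ 1.4142, ∠ ≈ 45.00°
pole (1 + j2000·1) = 1 + j2000 → |·| ≈ 2000, ∠ ≈ 89.97°
pole (1 + j2000·0.001) = 1 + j2 → |·| ≈ 2.2361, ∠ ≈ 63.43°
∠G = (84.29° + 45.00°) − (89.97° + 63.43°) = -24.11°

-24.1°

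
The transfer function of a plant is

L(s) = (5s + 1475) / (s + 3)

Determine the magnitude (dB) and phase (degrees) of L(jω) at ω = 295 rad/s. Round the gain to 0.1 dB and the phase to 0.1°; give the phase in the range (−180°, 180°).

Substitute s = j295:
Numerator: 5(j295) + 1475 = 1475 + j1475
Denominator: (j295) + 3 = 3 + j295
|N| = √(1475² + 1475²) ≈ 2086, ∠N ≈ 45.00°
|D| = √(3² + 295²) ≈ 295.02, ∠D ≈ 89.42°
|L| = 2086 / 295.02 ≈ 7.0707
Gain = 20 log₁₀(7.0707) ≈ 16.99 dB
∠L = 45.00° − 89.42° = -44.42°

17.0 dB, -44.4°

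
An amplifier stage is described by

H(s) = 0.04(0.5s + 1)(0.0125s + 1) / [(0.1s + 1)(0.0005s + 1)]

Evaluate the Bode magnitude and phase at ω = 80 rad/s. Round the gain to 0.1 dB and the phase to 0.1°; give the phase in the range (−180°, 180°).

At ω = 80 rad/s:
zero (1 + j80·0.5) = 1 + j40 → |·| ≈ 40.012, ∠ ≈ 88.57°
zero (1 + j80·0.0125) = 1 + j1 → |·| ≈ 1.4142, ∠ ≈ 45.00°
pole (1 + j80·0.1) = 1 + j8 → |·| ≈ 8.0623, ∠ ≈ 82.87°
pole (1 + j80·0.0005) = 1 + j0.04 → |·| ≈ 1.0008, ∠ ≈ 2.29°
|H| = 0.04 · 40.012 · 1.4142 / (8.0623 · 1.0008) ≈ 0.28051
Gain = 20 log₁₀(0.28051) ≈ -11.04 dB
∠H = (88.57° + 45.00°) − (82.87° + 2.29°) = 48.41°

-11.0 dB, 48.4°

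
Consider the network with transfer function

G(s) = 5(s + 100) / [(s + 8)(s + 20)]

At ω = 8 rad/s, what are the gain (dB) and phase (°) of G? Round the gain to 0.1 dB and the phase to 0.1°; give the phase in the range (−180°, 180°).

At s = jω = j8:
zero (s+100): 100 + j8 → |·| = √(100²+8²) = √10064 ≈ 100.32, ∠ = arctan(8/100) ≈ 4.57°
pole (s+8): 8 + j8 → |·| = √(8²+8²) = √128 ≈ 11.314, ∠ = arctan(8/8) ≈ 45.00°
pole (s+20): 20 + j8 → |·| = √(20²+8²) = √464 ≈ 21.541, ∠ = arctan(8/20) ≈ 21.80°
|G| = 5 · 100.32 / 243.71 ≈ 2.0582
Gain = 20 log₁₀(2.0582) ≈ 6.27 dB
∠G = 4.57° − 66.80° = -62.23°

6.3 dB, -62.2°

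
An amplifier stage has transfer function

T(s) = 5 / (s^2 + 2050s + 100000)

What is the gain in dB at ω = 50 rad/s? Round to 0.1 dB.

-89.0 dB

Substitute s = j50:
Numerator: 5 = 5 + j0
Denominator: (j50)^2 + 2050(j50) + 100000 = 97500 + j102500
|N| = √(5² + 0²) ≈ 5, ∠N ≈ 0.00°
|D| = √(97500² + 102500²) ≈ 1.4147e+05, ∠D ≈ 46.43°
|T| = 5 / 1.4147e+05 ≈ 3.5343e-05
Gain = 20 log₁₀(3.5343e-05) ≈ -89.03 dB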